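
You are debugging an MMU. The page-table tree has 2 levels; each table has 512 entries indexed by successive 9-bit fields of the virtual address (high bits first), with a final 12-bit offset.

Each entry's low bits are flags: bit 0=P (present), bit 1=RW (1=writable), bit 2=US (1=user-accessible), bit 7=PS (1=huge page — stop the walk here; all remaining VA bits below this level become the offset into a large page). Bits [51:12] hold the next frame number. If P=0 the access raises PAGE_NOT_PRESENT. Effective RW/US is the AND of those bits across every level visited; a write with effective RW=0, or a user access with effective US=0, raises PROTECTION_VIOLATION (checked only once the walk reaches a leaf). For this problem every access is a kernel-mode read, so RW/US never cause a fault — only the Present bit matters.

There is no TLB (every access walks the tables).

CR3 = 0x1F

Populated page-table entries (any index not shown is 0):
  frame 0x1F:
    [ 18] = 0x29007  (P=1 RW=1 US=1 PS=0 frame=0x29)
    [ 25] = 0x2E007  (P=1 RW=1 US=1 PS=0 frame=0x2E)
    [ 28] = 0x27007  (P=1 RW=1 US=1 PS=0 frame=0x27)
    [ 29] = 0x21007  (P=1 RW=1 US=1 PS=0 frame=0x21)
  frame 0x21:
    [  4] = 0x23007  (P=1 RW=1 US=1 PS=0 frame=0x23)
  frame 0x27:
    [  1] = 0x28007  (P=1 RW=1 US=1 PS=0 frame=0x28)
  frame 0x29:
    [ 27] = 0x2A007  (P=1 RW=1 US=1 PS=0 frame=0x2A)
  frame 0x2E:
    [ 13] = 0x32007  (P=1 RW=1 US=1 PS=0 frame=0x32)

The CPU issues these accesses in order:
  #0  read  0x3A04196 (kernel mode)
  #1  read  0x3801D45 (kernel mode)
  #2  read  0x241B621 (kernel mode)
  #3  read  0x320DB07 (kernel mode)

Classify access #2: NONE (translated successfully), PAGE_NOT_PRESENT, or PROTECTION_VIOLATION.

Per-access translation:
#0 VA=0x3A04196 (r,kernel):
  lvl0: tbl 0x1F, slot 29 ⇒ 0x21007 (P1/RW1/US1/PS0)
  lvl1: tbl 0x21, slot 4 ⇒ 0x23007 (P1/RW1/US1/PS0)
  ✓ 0x23196  — 2 lookups
#1 VA=0x3801D45 (r,kernel):
  lvl0: tbl 0x1F, slot 28 ⇒ 0x27007 (P1/RW1/US1/PS0)
  lvl1: tbl 0x27, slot 1 ⇒ 0x28007 (P1/RW1/US1/PS0)
  ✓ 0x28D45  — 2 lookups
#2 VA=0x241B621 (r,kernel):
  lvl0: tbl 0x1F, slot 18 ⇒ 0x29007 (P1/RW1/US1/PS0)
  lvl1: tbl 0x29, slot 27 ⇒ 0x2A007 (P1/RW1/US1/PS0)
  ✓ 0x2A621  — 2 lookups
#3 VA=0x320DB07 (r,kernel):
  lvl0: tbl 0x1F, slot 25 ⇒ 0x2E007 (P1/RW1/US1/PS0)
  lvl1: tbl 0x2E, slot 13 ⇒ 0x32007 (P1/RW1/US1/PS0)
  ✓ 0x32B07  — 2 lookups

Access #2 fault: NONE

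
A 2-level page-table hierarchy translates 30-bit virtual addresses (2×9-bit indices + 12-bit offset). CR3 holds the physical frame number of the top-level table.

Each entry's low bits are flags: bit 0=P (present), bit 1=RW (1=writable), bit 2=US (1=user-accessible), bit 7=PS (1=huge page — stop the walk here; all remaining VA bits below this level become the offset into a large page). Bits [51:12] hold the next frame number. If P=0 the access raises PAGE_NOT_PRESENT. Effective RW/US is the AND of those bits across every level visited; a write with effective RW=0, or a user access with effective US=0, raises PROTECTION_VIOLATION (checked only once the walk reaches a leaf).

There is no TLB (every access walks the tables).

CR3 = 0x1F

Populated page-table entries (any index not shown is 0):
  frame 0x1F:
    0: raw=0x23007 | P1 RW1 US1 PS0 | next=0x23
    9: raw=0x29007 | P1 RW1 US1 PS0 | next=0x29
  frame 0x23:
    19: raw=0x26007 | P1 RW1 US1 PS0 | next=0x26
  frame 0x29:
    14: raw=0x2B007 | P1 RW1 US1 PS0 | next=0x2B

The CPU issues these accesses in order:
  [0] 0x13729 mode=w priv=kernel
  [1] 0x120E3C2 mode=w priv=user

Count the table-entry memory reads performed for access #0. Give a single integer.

Trace:
#0 VA=0x13729 (w,kernel):
  [0] read 0x1F idx=0: raw=0x23007 flags P=1 W=1 U=1 S=0
  [1] read 0x23 idx=19: raw=0x26007 flags P=1 W=1 U=1 S=0
  ⇒ phys 0x26729  [2 reads]
#1 VA=0x120E3C2 (w,user):
  [0] read 0x1F idx=9: raw=0x29007 flags P=1 W=1 U=1 S=0
  [1] read 0x29 idx=14: raw=0x2B007 flags P=1 W=1 U=1 S=0
  ⇒ phys 0x2B3C2  [2 reads]

Entries read for #0: 2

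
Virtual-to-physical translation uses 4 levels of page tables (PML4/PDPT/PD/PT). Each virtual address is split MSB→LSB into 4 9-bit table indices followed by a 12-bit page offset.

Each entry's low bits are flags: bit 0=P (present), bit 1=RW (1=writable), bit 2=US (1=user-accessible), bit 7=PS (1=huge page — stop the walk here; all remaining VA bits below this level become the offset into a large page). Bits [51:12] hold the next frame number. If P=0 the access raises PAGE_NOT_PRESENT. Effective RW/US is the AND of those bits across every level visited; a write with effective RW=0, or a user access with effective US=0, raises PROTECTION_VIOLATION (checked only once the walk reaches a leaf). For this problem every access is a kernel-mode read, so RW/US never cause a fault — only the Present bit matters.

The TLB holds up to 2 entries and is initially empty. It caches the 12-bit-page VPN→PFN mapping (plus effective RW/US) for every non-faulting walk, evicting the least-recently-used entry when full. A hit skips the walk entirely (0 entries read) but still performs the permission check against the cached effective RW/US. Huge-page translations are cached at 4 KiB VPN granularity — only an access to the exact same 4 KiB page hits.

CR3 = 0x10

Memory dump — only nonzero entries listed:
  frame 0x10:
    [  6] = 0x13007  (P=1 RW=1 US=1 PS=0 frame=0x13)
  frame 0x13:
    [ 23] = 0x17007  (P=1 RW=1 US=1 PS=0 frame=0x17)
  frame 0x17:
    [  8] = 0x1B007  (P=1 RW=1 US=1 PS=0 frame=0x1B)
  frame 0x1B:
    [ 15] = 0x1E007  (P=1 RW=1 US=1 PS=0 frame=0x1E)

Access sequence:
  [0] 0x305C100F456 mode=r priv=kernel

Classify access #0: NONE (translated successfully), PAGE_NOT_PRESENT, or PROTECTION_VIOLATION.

Per-access translation:
#0 VA=0x305C100F456 (r,kernel):
  [0] read 0x10 idx=6: raw=0x13007 flags P=1 W=1 U=1 S=0
  [1] read 0x13 idx=23: raw=0x17007 flags P=1 W=1 U=1 S=0
  [2] read 0x17 idx=8: raw=0x1B007 flags P=1 W=1 U=1 S=0
  [3] read 0x1B idx=15: raw=0x1E007 flags P=1 W=1 U=1 S=0
  ⇒ phys 0x1E456  [4 reads]

Access #0 fault: NONE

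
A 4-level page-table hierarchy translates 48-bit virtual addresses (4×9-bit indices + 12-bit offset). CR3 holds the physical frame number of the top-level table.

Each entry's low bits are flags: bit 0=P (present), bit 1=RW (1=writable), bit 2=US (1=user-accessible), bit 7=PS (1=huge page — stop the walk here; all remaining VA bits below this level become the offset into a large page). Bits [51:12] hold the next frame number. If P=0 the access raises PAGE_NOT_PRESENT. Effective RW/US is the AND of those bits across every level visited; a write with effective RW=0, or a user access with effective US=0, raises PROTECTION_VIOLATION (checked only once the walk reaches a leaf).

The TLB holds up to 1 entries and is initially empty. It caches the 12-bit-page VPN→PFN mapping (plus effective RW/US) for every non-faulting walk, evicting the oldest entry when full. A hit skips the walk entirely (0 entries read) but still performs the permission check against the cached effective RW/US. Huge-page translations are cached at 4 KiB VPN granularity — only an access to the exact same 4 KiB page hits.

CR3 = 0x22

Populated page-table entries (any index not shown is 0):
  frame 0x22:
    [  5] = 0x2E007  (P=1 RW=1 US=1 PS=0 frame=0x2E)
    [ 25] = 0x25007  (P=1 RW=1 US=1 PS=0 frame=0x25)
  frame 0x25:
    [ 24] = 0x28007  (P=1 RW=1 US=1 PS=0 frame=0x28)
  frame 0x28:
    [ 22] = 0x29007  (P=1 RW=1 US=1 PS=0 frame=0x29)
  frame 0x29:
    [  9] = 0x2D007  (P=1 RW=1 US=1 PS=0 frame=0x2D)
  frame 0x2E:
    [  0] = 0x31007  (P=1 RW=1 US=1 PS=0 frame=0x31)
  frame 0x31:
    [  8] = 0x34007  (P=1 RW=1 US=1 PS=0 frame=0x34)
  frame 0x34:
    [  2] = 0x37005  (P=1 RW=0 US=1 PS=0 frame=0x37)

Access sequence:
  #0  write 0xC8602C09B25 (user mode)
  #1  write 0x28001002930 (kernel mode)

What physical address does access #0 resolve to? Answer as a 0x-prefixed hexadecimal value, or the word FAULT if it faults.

Per-access translation:
#0 VA=0xC8602C09B25 (w,user):
  L0 @0x22[25] → 0x25007  P=1,RW=1,US=1,PS=0
  L1 @0x25[24] → 0x28007  P=1,RW=1,US=1,PS=0
  L2 @0x28[22] → 0x29007  P=1,RW=1,US=1,PS=0
  L3 @0x29[9] → 0x2D007  P=1,RW=1,US=1,PS=0
  → PA=0x2DB25  (4 entries read)
#1 VA=0x28001002930 (w,kernel):
  L0 @0x22[5] → 0x2E007  P=1,RW=1,US=1,PS=0
  L1 @0x2E[0] → 0x31007  P=1,RW=1,US=1,PS=0
  L2 @0x31[8] → 0x34007  P=1,RW=1,US=1,PS=0
  L3 @0x34[2] → 0x37005  P=1,RW=0,US=1,PS=0
  ⇒ fault: PROTECTION_VIOLATION  — 4 lookups

Access #0 PA: 0x2DB25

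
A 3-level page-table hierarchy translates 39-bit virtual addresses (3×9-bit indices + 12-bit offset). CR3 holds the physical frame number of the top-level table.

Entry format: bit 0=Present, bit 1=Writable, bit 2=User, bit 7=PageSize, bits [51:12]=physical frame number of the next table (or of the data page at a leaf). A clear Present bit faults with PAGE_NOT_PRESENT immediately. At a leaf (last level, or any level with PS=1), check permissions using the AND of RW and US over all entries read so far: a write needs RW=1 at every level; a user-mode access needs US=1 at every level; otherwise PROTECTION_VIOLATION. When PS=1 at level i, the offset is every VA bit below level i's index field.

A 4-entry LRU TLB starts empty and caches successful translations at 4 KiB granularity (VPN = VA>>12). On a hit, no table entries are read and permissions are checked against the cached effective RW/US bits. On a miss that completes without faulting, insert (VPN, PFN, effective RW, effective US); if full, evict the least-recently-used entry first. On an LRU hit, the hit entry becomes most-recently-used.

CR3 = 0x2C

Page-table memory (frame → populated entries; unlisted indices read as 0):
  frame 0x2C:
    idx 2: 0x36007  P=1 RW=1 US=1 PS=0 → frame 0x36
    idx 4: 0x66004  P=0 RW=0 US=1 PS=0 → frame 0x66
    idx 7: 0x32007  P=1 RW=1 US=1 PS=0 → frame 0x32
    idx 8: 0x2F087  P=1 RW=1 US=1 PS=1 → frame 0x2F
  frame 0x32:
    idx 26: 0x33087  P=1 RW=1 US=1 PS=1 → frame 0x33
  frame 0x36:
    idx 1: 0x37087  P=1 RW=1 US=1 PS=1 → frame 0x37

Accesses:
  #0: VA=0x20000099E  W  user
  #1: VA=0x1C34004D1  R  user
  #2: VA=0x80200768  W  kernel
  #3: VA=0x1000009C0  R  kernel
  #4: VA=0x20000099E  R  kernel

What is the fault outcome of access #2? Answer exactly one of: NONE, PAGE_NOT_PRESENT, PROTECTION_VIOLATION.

Per-access translation:
#0 VA=0x20000099E (w,user):
  lvl0: tbl 0x2C, slot 8 ⇒ 0x2F087 (P1/RW1/US1/PS1)
  ⇒ phys 0x2F99E (huge @L0)  [1 reads]
#1 VA=0x1C34004D1 (r,user):
  lvl0: tbl 0x2C, slot 7 ⇒ 0x32007 (P1/RW1/US1/PS0)
  lvl1: tbl 0x32, slot 26 ⇒ 0x33087 (P1/RW1/US1/PS1)
  ⇒ phys 0x334D1 (huge @L1)  [2 reads]
#2 VA=0x80200768 (w,kernel):
  lvl0: tbl 0x2C, slot 2 ⇒ 0x36007 (P1/RW1/US1/PS0)
  lvl1: tbl 0x36, slot 1 ⇒ 0x37087 (P1/RW1/US1/PS1)
  ⇒ phys 0x37768 (huge @L1)  [2 reads]
#3 VA=0x1000009C0 (r,kernel):
  lvl0: tbl 0x2C, slot 4 ⇒ 0x66004 (P0/RW0/US1/PS0)
  ✗ PAGE_NOT_PRESENT  [1 reads]
#4 VA=0x20000099E (r,kernel):
  TLB hit vpn=0x200000 → PA=0x2F99E

Access #2 fault: NONE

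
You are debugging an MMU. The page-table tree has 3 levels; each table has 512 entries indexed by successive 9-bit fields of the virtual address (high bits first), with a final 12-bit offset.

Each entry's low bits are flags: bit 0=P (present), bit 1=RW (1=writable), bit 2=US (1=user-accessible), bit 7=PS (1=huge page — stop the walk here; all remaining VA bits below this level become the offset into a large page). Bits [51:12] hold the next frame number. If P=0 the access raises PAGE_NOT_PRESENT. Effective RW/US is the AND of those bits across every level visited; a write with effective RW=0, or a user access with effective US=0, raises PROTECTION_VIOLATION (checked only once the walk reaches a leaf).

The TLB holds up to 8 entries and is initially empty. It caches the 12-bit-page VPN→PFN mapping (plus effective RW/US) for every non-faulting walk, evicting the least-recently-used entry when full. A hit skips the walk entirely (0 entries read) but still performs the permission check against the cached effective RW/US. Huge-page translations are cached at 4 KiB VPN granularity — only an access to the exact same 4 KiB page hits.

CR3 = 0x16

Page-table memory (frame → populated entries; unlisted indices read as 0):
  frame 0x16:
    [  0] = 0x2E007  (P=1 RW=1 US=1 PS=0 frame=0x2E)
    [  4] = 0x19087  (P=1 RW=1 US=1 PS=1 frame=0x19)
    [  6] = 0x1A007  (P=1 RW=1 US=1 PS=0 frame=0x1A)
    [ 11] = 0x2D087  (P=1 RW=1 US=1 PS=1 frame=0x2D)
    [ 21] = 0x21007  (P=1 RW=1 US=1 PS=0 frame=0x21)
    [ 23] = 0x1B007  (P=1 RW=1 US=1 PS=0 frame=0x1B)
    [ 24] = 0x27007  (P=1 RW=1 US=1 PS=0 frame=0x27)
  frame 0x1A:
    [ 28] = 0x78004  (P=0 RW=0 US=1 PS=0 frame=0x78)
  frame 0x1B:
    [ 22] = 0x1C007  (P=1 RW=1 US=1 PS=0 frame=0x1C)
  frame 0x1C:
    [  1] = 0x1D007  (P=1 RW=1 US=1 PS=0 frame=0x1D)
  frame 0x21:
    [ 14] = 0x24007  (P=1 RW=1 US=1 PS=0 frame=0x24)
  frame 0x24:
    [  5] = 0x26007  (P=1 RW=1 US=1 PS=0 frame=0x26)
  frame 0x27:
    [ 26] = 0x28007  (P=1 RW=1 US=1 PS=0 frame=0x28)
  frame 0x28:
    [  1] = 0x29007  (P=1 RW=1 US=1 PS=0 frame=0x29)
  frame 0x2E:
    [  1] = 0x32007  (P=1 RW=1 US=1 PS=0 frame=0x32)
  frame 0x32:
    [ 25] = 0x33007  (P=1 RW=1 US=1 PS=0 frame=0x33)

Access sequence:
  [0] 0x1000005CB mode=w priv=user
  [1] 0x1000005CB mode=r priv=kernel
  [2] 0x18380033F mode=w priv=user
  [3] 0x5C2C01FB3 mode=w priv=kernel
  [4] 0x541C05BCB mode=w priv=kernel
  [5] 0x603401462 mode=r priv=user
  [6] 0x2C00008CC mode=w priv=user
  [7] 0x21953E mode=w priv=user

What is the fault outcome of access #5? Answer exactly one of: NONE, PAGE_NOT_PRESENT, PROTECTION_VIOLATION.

Trace:
#0 VA=0x1000005CB (w,user):
  [0] read 0x16 idx=4: raw=0x19087 flags P=1 W=1 U=1 S=1
  ⇒ phys 0x195CB (huge @L0)  [1 reads]
#1 VA=0x1000005CB (r,kernel):
  TLB hit vpn=0x100000 → PA=0x195CB
#2 VA=0x18380033F (w,user):
  [0] read 0x16 idx=6: raw=0x1A007 flags P=1 W=1 U=1 S=0
  [1] read 0x1A idx=28: raw=0x78004 flags P=0 W=0 U=1 S=0
  → PAGE_NOT_PRESENT  (2 entries read)
#3 VA=0x5C2C01FB3 (w,kernel):
  [0] read 0x16 idx=23: raw=0x1B007 flags P=1 W=1 U=1 S=0
  [1] read 0x1B idx=22: raw=0x1C007 flags P=1 W=1 U=1 S=0
  [2] read 0x1C idx=1: raw=0x1D007 flags P=1 W=1 U=1 S=0
  ⇒ phys 0x1DFB3  [3 reads]
#4 VA=0x541C05BCB (w,kernel):
  [0] read 0x16 idx=21: raw=0x21007 flags P=1 W=1 U=1 S=0
  [1] read 0x21 idx=14: raw=0x24007 flags P=1 W=1 U=1 S=0
  [2] read 0x24 idx=5: raw=0x26007 flags P=1 W=1 U=1 S=0
  ⇒ phys 0x26BCB  [3 reads]
#5 VA=0x603401462 (r,user):
  [0] read 0x16 idx=24: raw=0x27007 flags P=1 W=1 U=1 S=0
  [1] read 0x27 idx=26: raw=0x28007 flags P=1 W=1 U=1 S=0
  [2] read 0x28 idx=1: raw=0x29007 flags P=1 W=1 U=1 S=0
  ⇒ phys 0x29462  [3 reads]
#6 VA=0x2C00008CC (w,user):
  [0] read 0x16 idx=11: raw=0x2D087 flags P=1 W=1 U=1 S=1
  ⇒ phys 0x2D8CC (huge @L0)  [1 reads]
#7 VA=0x21953E (w,user):
  [0] read 0x16 idx=0: raw=0x2E007 flags P=1 W=1 U=1 S=0
  [1] read 0x2E idx=1: raw=0x32007 flags P=1 W=1 U=1 S=0
  [2] read 0x32 idx=25: raw=0x33007 flags P=1 W=1 U=1 S=0
  ⇒ phys 0x3353E  [3 reads]

Access #5 fault: NONE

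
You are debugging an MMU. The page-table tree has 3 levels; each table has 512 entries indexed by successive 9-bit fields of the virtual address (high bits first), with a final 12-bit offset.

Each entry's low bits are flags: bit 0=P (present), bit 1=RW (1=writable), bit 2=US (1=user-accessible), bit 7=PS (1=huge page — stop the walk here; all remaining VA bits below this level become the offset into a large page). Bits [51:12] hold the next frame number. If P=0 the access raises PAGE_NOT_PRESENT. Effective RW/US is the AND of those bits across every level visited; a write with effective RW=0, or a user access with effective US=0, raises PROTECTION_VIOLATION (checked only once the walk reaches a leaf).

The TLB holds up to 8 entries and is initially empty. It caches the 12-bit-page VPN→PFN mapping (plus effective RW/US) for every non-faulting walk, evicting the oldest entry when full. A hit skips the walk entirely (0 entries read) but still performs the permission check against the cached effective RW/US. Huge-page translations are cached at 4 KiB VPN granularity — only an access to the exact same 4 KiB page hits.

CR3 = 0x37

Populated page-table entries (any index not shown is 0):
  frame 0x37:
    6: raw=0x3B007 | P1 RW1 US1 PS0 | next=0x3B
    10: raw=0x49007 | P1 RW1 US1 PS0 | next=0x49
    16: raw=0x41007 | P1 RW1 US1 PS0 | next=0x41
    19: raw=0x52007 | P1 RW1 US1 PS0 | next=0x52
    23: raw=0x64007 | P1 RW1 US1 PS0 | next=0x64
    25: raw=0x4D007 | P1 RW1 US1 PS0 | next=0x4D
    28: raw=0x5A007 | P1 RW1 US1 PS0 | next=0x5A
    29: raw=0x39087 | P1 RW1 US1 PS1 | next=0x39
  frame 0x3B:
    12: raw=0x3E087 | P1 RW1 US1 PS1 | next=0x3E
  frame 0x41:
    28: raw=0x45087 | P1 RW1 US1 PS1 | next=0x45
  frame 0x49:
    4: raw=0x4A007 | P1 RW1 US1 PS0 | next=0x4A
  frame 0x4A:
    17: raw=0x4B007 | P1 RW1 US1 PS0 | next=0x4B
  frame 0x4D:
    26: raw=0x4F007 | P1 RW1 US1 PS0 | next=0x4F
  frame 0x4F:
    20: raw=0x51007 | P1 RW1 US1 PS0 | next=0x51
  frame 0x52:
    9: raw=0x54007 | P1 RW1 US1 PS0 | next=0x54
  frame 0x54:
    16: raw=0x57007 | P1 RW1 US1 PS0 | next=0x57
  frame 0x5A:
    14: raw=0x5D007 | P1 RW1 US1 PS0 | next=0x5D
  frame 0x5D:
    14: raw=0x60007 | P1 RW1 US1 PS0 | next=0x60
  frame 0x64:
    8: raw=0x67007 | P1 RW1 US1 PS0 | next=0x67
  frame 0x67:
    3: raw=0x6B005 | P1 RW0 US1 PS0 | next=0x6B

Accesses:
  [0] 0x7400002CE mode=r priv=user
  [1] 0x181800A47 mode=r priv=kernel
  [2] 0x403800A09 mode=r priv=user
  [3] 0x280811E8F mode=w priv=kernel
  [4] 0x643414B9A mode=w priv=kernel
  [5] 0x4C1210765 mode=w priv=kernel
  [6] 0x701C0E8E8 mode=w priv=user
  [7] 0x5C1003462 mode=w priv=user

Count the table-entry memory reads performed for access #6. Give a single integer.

Trace:
#0 VA=0x7400002CE (r,user):
  L0: frame=0x37 idx=29 entry=0x39087 [P=1 RW=1 US=1 PS=1]
  → PA=0x392CE (huge @L0)  (1 entries read)
#1 VA=0x181800A47 (r,kernel):
  L0: frame=0x37 idx=6 entry=0x3B007 [P=1 RW=1 US=1 PS=0]
  L1: frame=0x3B idx=12 entry=0x3E087 [P=1 RW=1 US=1 PS=1]
  → PA=0x3EA47 (huge @L1)  (2 entries read)
#2 VA=0x403800A09 (r,user):
  L0: frame=0x37 idx=16 entry=0x41007 [P=1 RW=1 US=1 PS=0]
  L1: frame=0x41 idx=28 entry=0x45087 [P=1 RW=1 US=1 PS=1]
  → PA=0x45A09 (huge @L1)  (2 entries read)
#3 VA=0x280811E8F (w,kernel):
  L0: frame=0x37 idx=10 entry=0x49007 [P=1 RW=1 US=1 PS=0]
  L1: frame=0x49 idx=4 entry=0x4A007 [P=1 RW=1 US=1 PS=0]
  L2: frame=0x4A idx=17 entry=0x4B007 [P=1 RW=1 US=1 PS=0]
  → PA=0x4BE8F  (3 entries read)
#4 VA=0x643414B9A (w,kernel):
  L0: frame=0x37 idx=25 entry=0x4D007 [P=1 RW=1 US=1 PS=0]
  L1: frame=0x4D idx=26 entry=0x4F007 [P=1 RW=1 US=1 PS=0]
  L2: frame=0x4F idx=20 entry=0x51007 [P=1 RW=1 US=1 PS=0]
  → PA=0x51B9A  (3 entries read)
#5 VA=0x4C1210765 (w,kernel):
  L0: frame=0x37 idx=19 entry=0x52007 [P=1 RW=1 US=1 PS=0]
  L1: frame=0x52 idx=9 entry=0x54007 [P=1 RW=1 US=1 PS=0]
  L2: frame=0x54 idx=16 entry=0x57007 [P=1 RW=1 US=1 PS=0]
  → PA=0x57765  (3 entries read)
#6 VA=0x701C0E8E8 (w,user):
  L0: frame=0x37 idx=28 entry=0x5A007 [P=1 RW=1 US=1 PS=0]
  L1: frame=0x5A idx=14 entry=0x5D007 [P=1 RW=1 US=1 PS=0]
  L2: frame=0x5D idx=14 entry=0x60007 [P=1 RW=1 US=1 PS=0]
  → PA=0x608E8  (3 entries read)
#7 VA=0x5C1003462 (w,user):
  L0: frame=0x37 idx=23 entry=0x64007 [P=1 RW=1 US=1 PS=0]
  L1: frame=0x64 idx=8 entry=0x67007 [P=1 RW=1 US=1 PS=0]
  L2: frame=0x67 idx=3 entry=0x6B005 [P=1 RW=0 US=1 PS=0]
  → PROTECTION_VIOLATION  (3 entries read)

Entries read for #6: 3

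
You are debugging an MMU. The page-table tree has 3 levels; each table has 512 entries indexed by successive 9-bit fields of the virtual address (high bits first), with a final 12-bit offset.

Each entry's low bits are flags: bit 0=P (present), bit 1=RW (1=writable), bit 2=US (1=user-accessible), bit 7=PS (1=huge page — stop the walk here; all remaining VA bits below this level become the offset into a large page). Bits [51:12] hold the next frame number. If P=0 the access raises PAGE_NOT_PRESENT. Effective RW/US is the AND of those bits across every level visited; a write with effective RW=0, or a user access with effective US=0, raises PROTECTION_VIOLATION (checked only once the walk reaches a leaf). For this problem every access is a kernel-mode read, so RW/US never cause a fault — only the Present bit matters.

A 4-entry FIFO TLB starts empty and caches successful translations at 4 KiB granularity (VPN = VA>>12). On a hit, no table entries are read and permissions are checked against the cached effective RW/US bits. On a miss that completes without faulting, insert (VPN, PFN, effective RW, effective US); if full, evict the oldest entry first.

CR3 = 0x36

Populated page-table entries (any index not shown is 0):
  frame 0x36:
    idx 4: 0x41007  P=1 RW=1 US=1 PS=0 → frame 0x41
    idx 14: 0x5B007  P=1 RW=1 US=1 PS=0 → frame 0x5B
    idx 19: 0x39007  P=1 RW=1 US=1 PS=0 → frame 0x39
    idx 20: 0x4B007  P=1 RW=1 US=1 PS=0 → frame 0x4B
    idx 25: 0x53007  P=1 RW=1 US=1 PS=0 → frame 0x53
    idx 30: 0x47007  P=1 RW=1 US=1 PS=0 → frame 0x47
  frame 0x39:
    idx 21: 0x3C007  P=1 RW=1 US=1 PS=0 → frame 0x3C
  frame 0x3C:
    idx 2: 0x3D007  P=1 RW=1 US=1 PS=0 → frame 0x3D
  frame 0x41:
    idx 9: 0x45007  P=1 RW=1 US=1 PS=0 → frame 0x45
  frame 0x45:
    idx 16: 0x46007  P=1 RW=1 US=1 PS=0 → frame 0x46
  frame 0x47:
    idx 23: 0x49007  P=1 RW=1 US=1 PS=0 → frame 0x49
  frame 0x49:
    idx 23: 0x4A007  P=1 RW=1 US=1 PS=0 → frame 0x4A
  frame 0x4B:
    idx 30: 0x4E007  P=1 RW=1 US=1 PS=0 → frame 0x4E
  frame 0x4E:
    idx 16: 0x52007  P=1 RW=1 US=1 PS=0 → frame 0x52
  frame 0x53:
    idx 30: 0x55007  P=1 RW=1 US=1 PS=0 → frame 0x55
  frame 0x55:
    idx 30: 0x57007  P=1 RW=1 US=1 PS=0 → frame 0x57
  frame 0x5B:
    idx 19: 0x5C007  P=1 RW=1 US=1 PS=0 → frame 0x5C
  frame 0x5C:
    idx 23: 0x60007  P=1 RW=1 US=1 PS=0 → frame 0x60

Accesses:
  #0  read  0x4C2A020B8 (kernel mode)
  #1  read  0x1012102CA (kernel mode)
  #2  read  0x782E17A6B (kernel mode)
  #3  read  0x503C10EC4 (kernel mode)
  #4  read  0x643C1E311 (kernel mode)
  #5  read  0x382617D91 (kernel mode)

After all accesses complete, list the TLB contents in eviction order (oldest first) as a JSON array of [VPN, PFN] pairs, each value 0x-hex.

Trace:
#0 VA=0x4C2A020B8 (r,kernel):
  lvl0: tbl 0x36, slot 19 ⇒ 0x39007 (P1/RW1/US1/PS0)
  lvl1: tbl 0x39, slot 21 ⇒ 0x3C007 (P1/RW1/US1/PS0)
  lvl2: tbl 0x3C, slot 2 ⇒ 0x3D007 (P1/RW1/US1/PS0)
  ✓ 0x3D0B8  — 3 lookups
#1 VA=0x1012102CA (r,kernel):
  lvl0: tbl 0x36, slot 4 ⇒ 0x41007 (P1/RW1/US1/PS0)
  lvl1: tbl 0x41, slot 9 ⇒ 0x45007 (P1/RW1/US1/PS0)
  lvl2: tbl 0x45, slot 16 ⇒ 0x46007 (P1/RW1/US1/PS0)
  ✓ 0x462CA  — 3 lookups
#2 VA=0x782E17A6B (r,kernel):
  lvl0: tbl 0x36, slot 30 ⇒ 0x47007 (P1/RW1/US1/PS0)
  lvl1: tbl 0x47, slot 23 ⇒ 0x49007 (P1/RW1/US1/PS0)
  lvl2: tbl 0x49, slot 23 ⇒ 0x4A007 (P1/RW1/US1/PS0)
  ✓ 0x4AA6B  — 3 lookups
#3 VA=0x503C10EC4 (r,kernel):
  lvl0: tbl 0x36, slot 20 ⇒ 0x4B007 (P1/RW1/US1/PS0)
  lvl1: tbl 0x4B, slot 30 ⇒ 0x4E007 (P1/RW1/US1/PS0)
  lvl2: tbl 0x4E, slot 16 ⇒ 0x52007 (P1/RW1/US1/PS0)
  ✓ 0x52EC4  — 3 lookups
#4 VA=0x643C1E311 (r,kernel):
  lvl0: tbl 0x36, slot 25 ⇒ 0x53007 (P1/RW1/US1/PS0)
  lvl1: tbl 0x53, slot 30 ⇒ 0x55007 (P1/RW1/US1/PS0)
  lvl2: tbl 0x55, slot 30 ⇒ 0x57007 (P1/RW1/US1/PS0)
  ✓ 0x57311  — 3 lookups
#5 VA=0x382617D91 (r,kernel):
  lvl0: tbl 0x36, slot 14 ⇒ 0x5B007 (P1/RW1/US1/PS0)
  lvl1: tbl 0x5B, slot 19 ⇒ 0x5C007 (P1/RW1/US1/PS0)
  lvl2: tbl 0x5C, slot 23 ⇒ 0x60007 (P1/RW1/US1/PS0)
  ✓ 0x60D91  — 3 lookups

TLB: [["0x782E17", "0x4A"], ["0x503C10", "0x52"], ["0x643C1E", "0x57"], ["0x382617", "0x60"]]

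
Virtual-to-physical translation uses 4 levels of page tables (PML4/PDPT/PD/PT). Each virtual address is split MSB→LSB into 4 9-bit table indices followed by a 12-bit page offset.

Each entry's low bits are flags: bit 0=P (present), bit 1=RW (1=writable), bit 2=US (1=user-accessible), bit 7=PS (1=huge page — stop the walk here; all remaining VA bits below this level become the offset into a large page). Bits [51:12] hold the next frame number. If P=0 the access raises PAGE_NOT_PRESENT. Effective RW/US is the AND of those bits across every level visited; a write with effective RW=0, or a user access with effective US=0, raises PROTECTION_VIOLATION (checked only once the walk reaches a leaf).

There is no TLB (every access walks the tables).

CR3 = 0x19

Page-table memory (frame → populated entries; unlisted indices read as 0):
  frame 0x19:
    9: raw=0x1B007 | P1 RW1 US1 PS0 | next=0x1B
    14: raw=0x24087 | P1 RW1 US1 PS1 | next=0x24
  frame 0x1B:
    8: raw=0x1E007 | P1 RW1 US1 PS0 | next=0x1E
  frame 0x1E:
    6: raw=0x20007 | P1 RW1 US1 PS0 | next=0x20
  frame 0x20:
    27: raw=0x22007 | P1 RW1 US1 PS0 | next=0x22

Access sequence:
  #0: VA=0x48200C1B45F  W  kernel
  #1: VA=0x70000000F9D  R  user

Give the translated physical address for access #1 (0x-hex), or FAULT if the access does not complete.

Per-access translation:
#0 VA=0x48200C1B45F (w,kernel):
  lvl0: tbl 0x19, slot 9 ⇒ 0x1B007 (P1/RW1/US1/PS0)
  lvl1: tbl 0x1B, slot 8 ⇒ 0x1E007 (P1/RW1/US1/PS0)
  lvl2: tbl 0x1E, slot 6 ⇒ 0x20007 (P1/RW1/US1/PS0)
  lvl3: tbl 0x20, slot 27 ⇒ 0x22007 (P1/RW1/US1/PS0)
  → PA=0x2245F  (4 entries read)
#1 VA=0x70000000F9D (r,user):
  lvl0: tbl 0x19, slot 14 ⇒ 0x24087 (P1/RW1/US1/PS1)
  → PA=0x24F9D (huge @L0)  (1 entries read)

Access #1 PA: 0x24F9D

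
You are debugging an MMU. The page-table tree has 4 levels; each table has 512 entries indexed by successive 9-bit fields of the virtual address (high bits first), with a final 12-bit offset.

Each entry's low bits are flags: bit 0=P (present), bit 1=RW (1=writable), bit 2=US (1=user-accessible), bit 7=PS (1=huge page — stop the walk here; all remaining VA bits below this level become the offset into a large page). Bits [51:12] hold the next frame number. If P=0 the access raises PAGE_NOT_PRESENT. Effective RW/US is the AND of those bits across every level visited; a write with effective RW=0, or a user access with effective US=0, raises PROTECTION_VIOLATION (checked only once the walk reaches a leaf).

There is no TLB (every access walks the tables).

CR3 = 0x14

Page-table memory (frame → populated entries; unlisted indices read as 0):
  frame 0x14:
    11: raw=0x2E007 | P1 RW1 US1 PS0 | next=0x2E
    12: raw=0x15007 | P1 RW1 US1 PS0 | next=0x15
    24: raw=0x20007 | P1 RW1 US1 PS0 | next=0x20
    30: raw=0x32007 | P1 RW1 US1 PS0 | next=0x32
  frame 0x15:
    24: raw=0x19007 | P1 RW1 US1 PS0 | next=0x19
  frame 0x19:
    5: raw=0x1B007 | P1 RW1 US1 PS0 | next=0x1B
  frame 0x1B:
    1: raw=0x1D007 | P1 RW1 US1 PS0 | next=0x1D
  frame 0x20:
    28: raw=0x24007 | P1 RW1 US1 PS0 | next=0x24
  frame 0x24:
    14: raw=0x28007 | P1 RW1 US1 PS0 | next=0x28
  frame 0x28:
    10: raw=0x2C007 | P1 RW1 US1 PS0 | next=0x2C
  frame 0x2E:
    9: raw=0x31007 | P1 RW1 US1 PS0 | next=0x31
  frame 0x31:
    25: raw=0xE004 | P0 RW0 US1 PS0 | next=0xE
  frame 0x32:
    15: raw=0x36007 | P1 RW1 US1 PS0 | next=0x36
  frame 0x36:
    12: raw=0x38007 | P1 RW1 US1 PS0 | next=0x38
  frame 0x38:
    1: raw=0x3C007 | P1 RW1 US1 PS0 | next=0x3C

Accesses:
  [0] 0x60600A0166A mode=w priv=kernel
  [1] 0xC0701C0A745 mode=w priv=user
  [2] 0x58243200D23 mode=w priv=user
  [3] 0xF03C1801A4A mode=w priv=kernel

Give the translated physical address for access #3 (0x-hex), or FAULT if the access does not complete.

Walk each access:
#0 VA=0x60600A0166A (w,kernel):
  L0 @0x14[12] → 0x15007  P=1,RW=1,US=1,PS=0
  L1 @0x15[24] → 0x19007  P=1,RW=1,US=1,PS=0
  L2 @0x19[5] → 0x1B007  P=1,RW=1,US=1,PS=0
  L3 @0x1B[1] → 0x1D007  P=1,RW=1,US=1,PS=0
  → PA=0x1D66A  (4 entries read)
#1 VA=0xC0701C0A745 (w,user):
  L0 @0x14[24] → 0x20007  P=1,RW=1,US=1,PS=0
  L1 @0x20[28] → 0x24007  P=1,RW=1,US=1,PS=0
  L2 @0x24[14] → 0x28007  P=1,RW=1,US=1,PS=0
  L3 @0x28[10] → 0x2C007  P=1,RW=1,US=1,PS=0
  → PA=0x2C745  (4 entries read)
#2 VA=0x58243200D23 (w,user):
  L0 @0x14[11] → 0x2E007  P=1,RW=1,US=1,PS=0
  L1 @0x2E[9] → 0x31007  P=1,RW=1,US=1,PS=0
  L2 @0x31[25] → 0xE004  P=0,RW=0,US=1,PS=0
  ✗ PAGE_NOT_PRESENT  [3 reads]
#3 VA=0xF03C1801A4A (w,kernel):
  L0 @0x14[30] → 0x32007  P=1,RW=1,US=1,PS=0
  L1 @0x32[15] → 0x36007  P=1,RW=1,US=1,PS=0
  L2 @0x36[12] → 0x38007  P=1,RW=1,US=1,PS=0
  L3 @0x38[1] → 0x3C007  P=1,RW=1,US=1,PS=0
  → PA=0x3CA4A  (4 entries read)

Access #3 PA: 0x3CA4A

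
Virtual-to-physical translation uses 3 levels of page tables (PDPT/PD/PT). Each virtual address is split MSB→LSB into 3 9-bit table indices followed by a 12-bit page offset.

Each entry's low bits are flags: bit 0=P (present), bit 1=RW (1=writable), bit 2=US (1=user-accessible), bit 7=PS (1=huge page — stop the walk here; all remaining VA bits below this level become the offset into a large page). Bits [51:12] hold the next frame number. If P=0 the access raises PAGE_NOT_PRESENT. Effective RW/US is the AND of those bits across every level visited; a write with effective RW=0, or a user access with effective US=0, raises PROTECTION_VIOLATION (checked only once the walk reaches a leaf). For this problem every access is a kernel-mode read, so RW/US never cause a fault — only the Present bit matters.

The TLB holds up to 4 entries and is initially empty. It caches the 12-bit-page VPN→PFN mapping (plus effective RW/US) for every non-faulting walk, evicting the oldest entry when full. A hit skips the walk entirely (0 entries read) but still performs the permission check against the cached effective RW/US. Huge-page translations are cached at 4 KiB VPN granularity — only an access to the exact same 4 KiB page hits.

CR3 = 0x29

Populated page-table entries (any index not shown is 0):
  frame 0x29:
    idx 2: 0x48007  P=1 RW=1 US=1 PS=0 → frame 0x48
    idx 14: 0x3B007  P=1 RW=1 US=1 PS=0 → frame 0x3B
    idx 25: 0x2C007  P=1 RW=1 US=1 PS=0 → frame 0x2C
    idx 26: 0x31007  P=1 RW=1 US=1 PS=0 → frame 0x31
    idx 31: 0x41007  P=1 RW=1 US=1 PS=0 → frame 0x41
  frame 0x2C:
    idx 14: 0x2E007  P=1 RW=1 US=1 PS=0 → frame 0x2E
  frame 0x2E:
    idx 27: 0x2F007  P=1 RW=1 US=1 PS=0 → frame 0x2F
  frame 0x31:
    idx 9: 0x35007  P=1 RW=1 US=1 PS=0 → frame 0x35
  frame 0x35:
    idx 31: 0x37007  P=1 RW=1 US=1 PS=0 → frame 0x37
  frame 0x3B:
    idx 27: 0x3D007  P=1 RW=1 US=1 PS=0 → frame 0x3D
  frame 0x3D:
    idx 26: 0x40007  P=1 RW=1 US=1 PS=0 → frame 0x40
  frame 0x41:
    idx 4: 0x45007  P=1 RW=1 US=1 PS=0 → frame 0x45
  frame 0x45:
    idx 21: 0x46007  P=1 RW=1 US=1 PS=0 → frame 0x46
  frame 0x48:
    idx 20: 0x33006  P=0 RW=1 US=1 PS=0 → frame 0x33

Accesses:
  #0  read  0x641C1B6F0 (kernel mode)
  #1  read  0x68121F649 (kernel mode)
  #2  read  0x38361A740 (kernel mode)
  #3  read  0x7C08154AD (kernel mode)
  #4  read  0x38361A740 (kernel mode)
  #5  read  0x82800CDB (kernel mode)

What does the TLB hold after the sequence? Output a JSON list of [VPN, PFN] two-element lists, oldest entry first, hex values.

Trace:
#0 VA=0x641C1B6F0 (r,kernel):
  L0 @0x29[25] → 0x2C007  P=1,RW=1,US=1,PS=0
  L1 @0x2C[14] → 0x2E007  P=1,RW=1,US=1,PS=0
  L2 @0x2E[27] → 0x2F007  P=1,RW=1,US=1,PS=0
  ⇒ phys 0x2F6F0  [3 reads]
#1 VA=0x68121F649 (r,kernel):
  L0 @0x29[26] → 0x31007  P=1,RW=1,US=1,PS=0
  L1 @0x31[9] → 0x35007  P=1,RW=1,US=1,PS=0
  L2 @0x35[31] → 0x37007  P=1,RW=1,US=1,PS=0
  ⇒ phys 0x37649  [3 reads]
#2 VA=0x38361A740 (r,kernel):
  L0 @0x29[14] → 0x3B007  P=1,RW=1,US=1,PS=0
  L1 @0x3B[27] → 0x3D007  P=1,RW=1,US=1,PS=0
  L2 @0x3D[26] → 0x40007  P=1,RW=1,US=1,PS=0
  ⇒ phys 0x40740  [3 reads]
#3 VA=0x7C08154AD (r,kernel):
  L0 @0x29[31] → 0x41007  P=1,RW=1,US=1,PS=0
  L1 @0x41[4] → 0x45007  P=1,RW=1,US=1,PS=0
  L2 @0x45[21] → 0x46007  P=1,RW=1,US=1,PS=0
  ⇒ phys 0x464AD  [3 reads]
#4 VA=0x38361A740 (r,kernel):
  TLB hit vpn=0x38361A → PA=0x40740
#5 VA=0x82800CDB (r,kernel):
  L0 @0x29[2] → 0x48007  P=1,RW=1,US=1,PS=0
  L1 @0x48[20] → 0x33006  P=0,RW=1,US=1,PS=0
  → PAGE_NOT_PRESENT  (2 entries read)

TLB: [["0x641C1B", "0x2F"], ["0x68121F", "0x37"], ["0x38361A", "0x40"], ["0x7C0815", "0x46"]]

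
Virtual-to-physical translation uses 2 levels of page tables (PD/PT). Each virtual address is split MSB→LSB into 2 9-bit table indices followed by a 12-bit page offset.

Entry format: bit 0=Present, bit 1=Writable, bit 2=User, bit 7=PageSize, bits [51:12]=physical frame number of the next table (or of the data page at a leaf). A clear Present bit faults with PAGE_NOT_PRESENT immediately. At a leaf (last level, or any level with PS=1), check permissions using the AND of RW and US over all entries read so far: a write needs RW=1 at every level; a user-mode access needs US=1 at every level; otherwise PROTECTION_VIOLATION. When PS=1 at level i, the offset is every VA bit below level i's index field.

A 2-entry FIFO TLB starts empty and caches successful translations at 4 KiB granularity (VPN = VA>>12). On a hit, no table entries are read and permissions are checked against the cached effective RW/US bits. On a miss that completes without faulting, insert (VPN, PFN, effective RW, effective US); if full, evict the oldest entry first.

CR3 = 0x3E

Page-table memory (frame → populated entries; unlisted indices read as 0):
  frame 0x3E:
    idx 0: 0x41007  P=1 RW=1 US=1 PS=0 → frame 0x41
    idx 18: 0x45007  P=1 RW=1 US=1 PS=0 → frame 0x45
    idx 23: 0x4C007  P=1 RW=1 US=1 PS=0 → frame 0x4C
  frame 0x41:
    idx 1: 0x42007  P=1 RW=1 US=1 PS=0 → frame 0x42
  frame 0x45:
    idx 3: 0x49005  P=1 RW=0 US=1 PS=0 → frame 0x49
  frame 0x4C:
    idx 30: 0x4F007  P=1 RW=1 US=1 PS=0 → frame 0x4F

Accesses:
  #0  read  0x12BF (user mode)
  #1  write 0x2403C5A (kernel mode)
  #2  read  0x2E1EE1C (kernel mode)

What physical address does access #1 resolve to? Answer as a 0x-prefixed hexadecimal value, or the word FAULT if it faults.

Trace:
#0 VA=0x12BF (r,user):
  L0: frame=0x3E idx=0 entry=0x41007 [P=1 RW=1 US=1 PS=0]
  L1: frame=0x41 idx=1 entry=0x42007 [P=1 RW=1 US=1 PS=0]
  ⇒ phys 0x422BF  [2 reads]
#1 VA=0x2403C5A (w,kernel):
  L0: frame=0x3E idx=18 entry=0x45007 [P=1 RW=1 US=1 PS=0]
  L1: frame=0x45 idx=3 entry=0x49005 [P=1 RW=0 US=1 PS=0]
  → PROTECTION_VIOLATION  (2 entries read)
#2 VA=0x2E1EE1C (r,kernel):
  L0: frame=0x3E idx=23 entry=0x4C007 [P=1 RW=1 US=1 PS=0]
  L1: frame=0x4C idx=30 entry=0x4F007 [P=1 RW=1 US=1 PS=0]
  ⇒ phys 0x4FE1C  [2 reads]

Access #1 PA: FAULT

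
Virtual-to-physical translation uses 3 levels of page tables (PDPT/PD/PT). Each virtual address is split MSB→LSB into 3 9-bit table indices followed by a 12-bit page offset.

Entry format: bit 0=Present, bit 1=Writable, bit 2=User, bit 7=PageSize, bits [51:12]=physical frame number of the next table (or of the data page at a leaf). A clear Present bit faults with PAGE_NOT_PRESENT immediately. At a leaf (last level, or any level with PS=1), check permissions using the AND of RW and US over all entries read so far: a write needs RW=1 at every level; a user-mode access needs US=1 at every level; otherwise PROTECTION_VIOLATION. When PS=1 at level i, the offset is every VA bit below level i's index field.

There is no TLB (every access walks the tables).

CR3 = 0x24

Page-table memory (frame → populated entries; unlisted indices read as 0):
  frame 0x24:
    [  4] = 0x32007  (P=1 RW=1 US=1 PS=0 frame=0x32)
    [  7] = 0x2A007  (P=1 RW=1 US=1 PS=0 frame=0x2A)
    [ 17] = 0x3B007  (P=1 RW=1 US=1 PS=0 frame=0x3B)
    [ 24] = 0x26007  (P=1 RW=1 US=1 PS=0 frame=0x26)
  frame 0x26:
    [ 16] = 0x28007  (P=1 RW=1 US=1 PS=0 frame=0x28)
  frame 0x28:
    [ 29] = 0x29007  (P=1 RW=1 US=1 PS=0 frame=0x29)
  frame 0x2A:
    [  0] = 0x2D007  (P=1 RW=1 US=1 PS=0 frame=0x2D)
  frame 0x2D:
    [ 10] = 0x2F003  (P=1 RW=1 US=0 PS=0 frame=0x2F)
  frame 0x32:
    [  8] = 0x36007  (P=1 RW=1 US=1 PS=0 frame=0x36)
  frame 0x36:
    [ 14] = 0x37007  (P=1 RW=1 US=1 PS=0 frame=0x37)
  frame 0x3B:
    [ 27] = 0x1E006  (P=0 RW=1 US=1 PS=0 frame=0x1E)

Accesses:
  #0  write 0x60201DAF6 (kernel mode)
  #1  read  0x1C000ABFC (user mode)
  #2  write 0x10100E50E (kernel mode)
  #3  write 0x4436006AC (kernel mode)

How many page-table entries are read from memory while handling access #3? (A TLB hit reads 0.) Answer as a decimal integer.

Per-access translation:
#0 VA=0x60201DAF6 (w,kernel):
  [0] read 0x24 idx=24: raw=0x26007 flags P=1 W=1 U=1 S=0
  [1] read 0x26 idx=16: raw=0x28007 flags P=1 W=1 U=1 S=0
  [2] read 0x28 idx=29: raw=0x29007 flags P=1 W=1 U=1 S=0
  ✓ 0x29AF6  — 3 lookups
#1 VA=0x1C000ABFC (r,user):
  [0] read 0x24 idx=7: raw=0x2A007 flags P=1 W=1 U=1 S=0
  [1] read 0x2A idx=0: raw=0x2D007 flags P=1 W=1 U=1 S=0
  [2] read 0x2D idx=10: raw=0x2F003 flags P=1 W=1 U=0 S=0
  ⇒ fault: PROTECTION_VIOLATION  — 3 lookups
#2 VA=0x10100E50E (w,kernel):
  [0] read 0x24 idx=4: raw=0x32007 flags P=1 W=1 U=1 S=0
  [1] read 0x32 idx=8: raw=0x36007 flags P=1 W=1 U=1 S=0
  [2] read 0x36 idx=14: raw=0x37007 flags P=1 W=1 U=1 S=0
  ✓ 0x3750E  — 3 lookups
#3 VA=0x4436006AC (w,kernel):
  [0] read 0x24 idx=17: raw=0x3B007 flags P=1 W=1 U=1 S=0
  [1] read 0x3B idx=27: raw=0x1E006 flags P=0 W=1 U=1 S=0
  ⇒ fault: PAGE_NOT_PRESENT  — 2 lookups

Entries read for #3: 2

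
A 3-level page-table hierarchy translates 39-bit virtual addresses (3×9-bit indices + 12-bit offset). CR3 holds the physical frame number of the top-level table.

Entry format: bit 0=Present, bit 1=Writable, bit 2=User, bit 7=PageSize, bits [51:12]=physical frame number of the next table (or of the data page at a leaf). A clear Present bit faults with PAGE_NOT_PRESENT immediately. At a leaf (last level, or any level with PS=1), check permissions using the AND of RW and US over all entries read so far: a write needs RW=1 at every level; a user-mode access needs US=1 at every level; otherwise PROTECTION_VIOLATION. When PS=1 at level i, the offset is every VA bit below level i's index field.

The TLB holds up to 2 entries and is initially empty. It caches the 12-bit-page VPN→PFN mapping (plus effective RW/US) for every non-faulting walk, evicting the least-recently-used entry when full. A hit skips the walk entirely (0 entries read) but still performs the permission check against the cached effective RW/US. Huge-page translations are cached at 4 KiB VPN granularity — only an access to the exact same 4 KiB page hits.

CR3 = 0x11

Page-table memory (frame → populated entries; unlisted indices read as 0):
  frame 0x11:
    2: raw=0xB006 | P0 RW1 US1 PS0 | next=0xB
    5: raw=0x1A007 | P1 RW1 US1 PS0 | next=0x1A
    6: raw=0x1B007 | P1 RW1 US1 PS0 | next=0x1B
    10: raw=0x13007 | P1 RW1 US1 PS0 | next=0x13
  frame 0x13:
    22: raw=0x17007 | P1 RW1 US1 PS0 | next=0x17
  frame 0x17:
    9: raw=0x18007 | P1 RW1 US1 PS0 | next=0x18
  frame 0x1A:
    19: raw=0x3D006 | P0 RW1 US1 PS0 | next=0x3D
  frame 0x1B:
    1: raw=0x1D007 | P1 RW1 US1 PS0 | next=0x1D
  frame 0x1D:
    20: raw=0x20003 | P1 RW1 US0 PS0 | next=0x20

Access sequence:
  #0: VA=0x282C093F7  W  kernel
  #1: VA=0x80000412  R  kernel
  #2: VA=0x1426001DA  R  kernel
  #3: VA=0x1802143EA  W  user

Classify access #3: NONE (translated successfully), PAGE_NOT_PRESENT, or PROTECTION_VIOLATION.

Walk each access:
#0 VA=0x282C093F7 (w,kernel):
  L0 @0x11[10] → 0x13007  P=1,RW=1,US=1,PS=0
  L1 @0x13[22] → 0x17007  P=1,RW=1,US=1,PS=0
  L2 @0x17[9] → 0x18007  P=1,RW=1,US=1,PS=0
  ⇒ phys 0x183F7  [3 reads]
#1 VA=0x80000412 (r,kernel):
  L0 @0x11[2] → 0xB006  P=0,RW=1,US=1,PS=0
  ⇒ fault: PAGE_NOT_PRESENT  — 1 lookups
#2 VA=0x1426001DA (r,kernel):
  L0 @0x11[5] → 0x1A007  P=1,RW=1,US=1,PS=0
  L1 @0x1A[19] → 0x3D006  P=0,RW=1,US=1,PS=0
  ⇒ fault: PAGE_NOT_PRESENT  — 2 lookups
#3 VA=0x1802143EA (w,user):
  L0 @0x11[6] → 0x1B007  P=1,RW=1,US=1,PS=0
  L1 @0x1B[1] → 0x1D007  P=1,RW=1,US=1,PS=0
  L2 @0x1D[20] → 0x20003  P=1,RW=1,US=0,PS=0
  ⇒ fault: PROTECTION_VIOLATION  — 3 lookups

Access #3 fault: PROTECTION_VIOLATION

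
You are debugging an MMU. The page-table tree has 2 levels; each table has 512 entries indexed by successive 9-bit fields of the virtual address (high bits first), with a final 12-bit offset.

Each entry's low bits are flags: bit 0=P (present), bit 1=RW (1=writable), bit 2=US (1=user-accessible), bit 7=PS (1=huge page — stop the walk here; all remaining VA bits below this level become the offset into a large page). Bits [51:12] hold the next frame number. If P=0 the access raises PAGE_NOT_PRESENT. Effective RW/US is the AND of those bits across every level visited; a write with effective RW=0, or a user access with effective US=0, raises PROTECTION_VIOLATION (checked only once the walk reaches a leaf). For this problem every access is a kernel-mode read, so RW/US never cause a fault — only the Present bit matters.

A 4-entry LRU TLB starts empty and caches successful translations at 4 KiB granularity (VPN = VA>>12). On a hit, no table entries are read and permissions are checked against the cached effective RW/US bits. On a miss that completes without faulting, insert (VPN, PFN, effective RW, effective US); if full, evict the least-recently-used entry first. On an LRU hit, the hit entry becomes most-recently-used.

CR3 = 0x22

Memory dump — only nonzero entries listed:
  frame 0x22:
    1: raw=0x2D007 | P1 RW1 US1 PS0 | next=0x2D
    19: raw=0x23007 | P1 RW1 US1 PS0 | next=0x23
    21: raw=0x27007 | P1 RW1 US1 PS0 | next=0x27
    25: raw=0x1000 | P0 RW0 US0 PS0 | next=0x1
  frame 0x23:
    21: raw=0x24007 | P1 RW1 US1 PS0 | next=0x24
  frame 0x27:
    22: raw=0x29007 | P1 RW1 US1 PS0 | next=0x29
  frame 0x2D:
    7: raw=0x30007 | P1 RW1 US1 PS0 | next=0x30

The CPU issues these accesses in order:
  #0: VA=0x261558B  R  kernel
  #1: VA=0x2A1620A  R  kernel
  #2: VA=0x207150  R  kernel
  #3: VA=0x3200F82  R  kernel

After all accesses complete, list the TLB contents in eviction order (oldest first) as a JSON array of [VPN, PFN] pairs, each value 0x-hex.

Walk each access:
#0 VA=0x261558B (r,kernel):
  L0: frame=0x22 idx=19 entry=0x23007 [P=1 RW=1 US=1 PS=0]
  L1: frame=0x23 idx=21 entry=0x24007 [P=1 RW=1 US=1 PS=0]
  ⇒ phys 0x2458B  [2 reads]
#1 VA=0x2A1620A (r,kernel):
  L0: frame=0x22 idx=21 entry=0x27007 [P=1 RW=1 US=1 PS=0]
  L1: frame=0x27 idx=22 entry=0x29007 [P=1 RW=1 US=1 PS=0]
  ⇒ phys 0x2920A  [2 reads]
#2 VA=0x207150 (r,kernel):
  L0: frame=0x22 idx=1 entry=0x2D007 [P=1 RW=1 US=1 PS=0]
  L1: frame=0x2D idx=7 entry=0x30007 [P=1 RW=1 US=1 PS=0]
  ⇒ phys 0x30150  [2 reads]
#3 VA=0x3200F82 (r,kernel):
  L0: frame=0x22 idx=25 entry=0x1000 [P=0 RW=0 US=0 PS=0]
  ✗ PAGE_NOT_PRESENT  [1 reads]

TLB: [["0x2615", "0x24"], ["0x2A16", "0x29"], ["0x207", "0x30"]]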